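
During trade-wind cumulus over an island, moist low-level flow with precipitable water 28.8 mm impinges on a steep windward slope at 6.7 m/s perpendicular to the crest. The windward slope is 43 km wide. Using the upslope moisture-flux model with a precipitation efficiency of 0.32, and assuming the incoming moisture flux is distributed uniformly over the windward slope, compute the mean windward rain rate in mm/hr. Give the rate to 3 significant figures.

R ≈ 5.17 mm/hr

Incoming column moisture flux per unit ridge length: F = V × PW = 6.7 × 28.8 = 192.96 mm·m/s.
Spread over the 43 km slope with efficiency ε = 0.32: R = ε·F/W = 0.32 × 192.96 / 43000 m = 1.436e-03 mm/s.
R = 1.436e-03 × 3600 = 5.17 mm/hr.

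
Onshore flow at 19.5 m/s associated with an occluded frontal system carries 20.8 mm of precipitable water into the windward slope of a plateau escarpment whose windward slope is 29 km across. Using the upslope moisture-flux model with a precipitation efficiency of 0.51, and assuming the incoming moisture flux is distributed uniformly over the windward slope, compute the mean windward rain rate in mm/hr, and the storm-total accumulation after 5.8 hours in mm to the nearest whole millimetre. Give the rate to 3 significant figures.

Incoming column moisture flux per unit ridge length: F = V × PW = 19.5 × 20.8 = 405.6 mm·m/s.
Spread over the 29 km slope with efficiency ε = 0.51: R = ε·F/W = 0.51 × 405.6 / 29000 m = 7.133e-03 mm/s.
R = 7.133e-03 × 3600 = 25.7 mm/hr.
Over 5.8 h: total = 25.7 × 5.8 = 149.06 ≈ 149 mm.

R ≈ 25.7 mm/hr; total ≈ 149 mm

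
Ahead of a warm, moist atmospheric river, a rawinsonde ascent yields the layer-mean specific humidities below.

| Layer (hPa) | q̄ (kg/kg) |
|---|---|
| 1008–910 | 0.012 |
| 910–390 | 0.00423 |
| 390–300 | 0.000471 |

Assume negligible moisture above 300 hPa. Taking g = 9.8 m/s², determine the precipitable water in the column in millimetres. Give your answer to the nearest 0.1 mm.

PW ≈ 34.9 mm

Precipitable water is the column-integrated vapour mass per unit area: PW = (1/g) Σ q̄ Δp, with q in kg/kg and Δp in Pa (1 kg/m² of water = 1 mm).
Layer 1008–910 hPa: Δp = 98 hPa = 9800 Pa, q̄ = 0.012 kg/kg → 0.012 × 9800 / 9.8 = 12.00 mm
Layer 910–390 hPa: Δp = 520 hPa = 52000 Pa, q̄ = 0.00423 kg/kg → 0.00423 × 52000 / 9.8 = 22.44 mm
Layer 390–300 hPa: Δp = 90 hPa = 9000 Pa, q̄ = 0.000471 kg/kg → 0.000471 × 9000 / 9.8 = 0.43 mm
PW = 12.00 + 22.44 + 0.43 = 34.87 ≈ 34.9 mm.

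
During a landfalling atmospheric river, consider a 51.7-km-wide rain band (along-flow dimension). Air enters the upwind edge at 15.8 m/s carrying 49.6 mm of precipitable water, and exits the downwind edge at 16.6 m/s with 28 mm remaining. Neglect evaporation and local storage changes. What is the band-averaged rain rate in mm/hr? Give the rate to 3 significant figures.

R ≈ 22.2 mm/hr

Column moisture flux per unit crosswind length is F = V × PW.
Inflow: F_in = 15.8 × 49.6 = 783.68 mm·m/s
Outflow: F_out = 16.6 × 28 = 464.8 mm·m/s
Steady-state rate R = (F_in − F_out)/L = (783.68 − 464.8) / 51700 m = 6.168e-03 mm/s.
R = 6.168e-03 × 3600 = 22.2 mm/hr.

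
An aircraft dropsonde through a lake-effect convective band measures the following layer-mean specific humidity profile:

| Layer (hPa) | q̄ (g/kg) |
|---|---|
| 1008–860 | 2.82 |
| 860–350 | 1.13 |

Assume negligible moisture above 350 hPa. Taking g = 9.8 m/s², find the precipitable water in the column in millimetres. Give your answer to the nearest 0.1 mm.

PW ≈ 10.1 mm

Precipitable water is the column-integrated vapour mass per unit area: PW = (1/g) Σ q̄ Δp, with q in kg/kg and Δp in Pa (1 kg/m² of water = 1 mm).
Layer 1008–860 hPa: Δp = 148 hPa = 14800 Pa, q̄ = 0.00282 kg/kg → 0.00282 × 14800 / 9.8 = 4.26 mm
Layer 860–350 hPa: Δp = 510 hPa = 51000 Pa, q̄ = 0.00113 kg/kg → 0.00113 × 51000 / 9.8 = 5.88 mm
PW = 4.26 + 5.88 = 10.14 ≈ 10.1 mm.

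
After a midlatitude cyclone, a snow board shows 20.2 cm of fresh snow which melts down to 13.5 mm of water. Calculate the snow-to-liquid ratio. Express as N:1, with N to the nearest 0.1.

ratio ≈ 15.0

Ratio = snow depth / SWE = 202 mm / 13.5 mm = 15.0, i.e. 15.0:1.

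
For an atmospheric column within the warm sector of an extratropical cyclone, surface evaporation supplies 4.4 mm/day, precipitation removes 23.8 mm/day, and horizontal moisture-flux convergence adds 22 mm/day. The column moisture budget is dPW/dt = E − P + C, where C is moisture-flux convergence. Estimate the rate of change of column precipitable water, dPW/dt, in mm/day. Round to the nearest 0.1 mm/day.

dPW/dt = E − P + C = 4.4 − 23.8 + (22) = 2.6 mm/day.

dPW/dt ≈ 2.6 mm/day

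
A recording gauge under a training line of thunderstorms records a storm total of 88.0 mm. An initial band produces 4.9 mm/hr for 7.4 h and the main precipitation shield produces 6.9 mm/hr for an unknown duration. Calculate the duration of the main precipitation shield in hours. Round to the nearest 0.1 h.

duration ≈ 7.5 h

Known phases: 4.9 × 7.4 = 36.26 mm.
Remaining depth = 88.0 − 36.26 = 51.74 mm.
Duration = 51.74 / 6.9 = 7.5 h.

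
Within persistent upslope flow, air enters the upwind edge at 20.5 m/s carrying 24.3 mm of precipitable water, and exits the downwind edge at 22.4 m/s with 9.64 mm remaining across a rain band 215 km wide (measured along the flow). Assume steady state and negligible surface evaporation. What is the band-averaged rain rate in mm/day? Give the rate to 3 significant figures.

Column moisture flux per unit crosswind length is F = V × PW.
Inflow: F_in = 20.5 × 24.3 = 498.15 mm·m/s
Outflow: F_out = 22.4 × 9.64 = 215.936 mm·m/s
Steady-state rate R = (F_in − F_out)/L = (498.15 − 215.936) / 215000 m = 1.313e-03 mm/s.
R = 1.313e-03 × 3600 × 24 = 113 mm/day.

R ≈ 113 mm/day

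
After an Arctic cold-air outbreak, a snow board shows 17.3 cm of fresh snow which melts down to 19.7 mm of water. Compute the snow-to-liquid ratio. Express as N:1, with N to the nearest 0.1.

Ratio = snow depth / SWE = 173 mm / 19.7 mm = 8.8, i.e. 8.8:1.

ratio ≈ 8.8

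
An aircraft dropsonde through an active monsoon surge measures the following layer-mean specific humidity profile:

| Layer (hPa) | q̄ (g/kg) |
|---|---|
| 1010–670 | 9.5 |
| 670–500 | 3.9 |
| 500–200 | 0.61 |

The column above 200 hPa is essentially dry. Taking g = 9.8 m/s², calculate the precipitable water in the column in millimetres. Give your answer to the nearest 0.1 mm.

Precipitable water is the column-integrated vapour mass per unit area: PW = (1/g) Σ q̄ Δp, with q in kg/kg and Δp in Pa (1 kg/m² of water = 1 mm).
Layer 1010–670 hPa: Δp = 340 hPa = 34000 Pa, q̄ = 0.0095 kg/kg → 0.0095 × 34000 / 9.8 = 32.96 mm
Layer 670–500 hPa: Δp = 170 hPa = 17000 Pa, q̄ = 0.0039 kg/kg → 0.0039 × 17000 / 9.8 = 6.77 mm
Layer 500–200 hPa: Δp = 300 hPa = 30000 Pa, q̄ = 0.00061 kg/kg → 0.00061 × 30000 / 9.8 = 1.87 mm
PW = 32.96 + 6.77 + 1.87 = 41.60 ≈ 41.6 mm.

PW ≈ 41.6 mm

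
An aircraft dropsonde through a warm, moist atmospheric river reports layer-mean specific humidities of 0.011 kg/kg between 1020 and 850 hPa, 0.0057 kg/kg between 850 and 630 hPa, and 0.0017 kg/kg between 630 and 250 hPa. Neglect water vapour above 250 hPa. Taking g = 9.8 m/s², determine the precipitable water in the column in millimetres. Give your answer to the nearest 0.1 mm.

Precipitable water is the column-integrated vapour mass per unit area: PW = (1/g) Σ q̄ Δp, with q in kg/kg and Δp in Pa (1 kg/m² of water = 1 mm).
Layer 1020–850 hPa: Δp = 170 hPa = 17000 Pa, q̄ = 0.011 kg/kg → 0.011 × 17000 / 9.8 = 19.08 mm
Layer 850–630 hPa: Δp = 220 hPa = 22000 Pa, q̄ = 0.0057 kg/kg → 0.0057 × 22000 / 9.8 = 12.80 mm
Layer 630–250 hPa: Δp = 380 hPa = 38000 Pa, q̄ = 0.0017 kg/kg → 0.0017 × 38000 / 9.8 = 6.59 mm
PW = 19.08 + 12.80 + 6.59 = 38.47 ≈ 38.5 mm.

PW ≈ 38.5 mm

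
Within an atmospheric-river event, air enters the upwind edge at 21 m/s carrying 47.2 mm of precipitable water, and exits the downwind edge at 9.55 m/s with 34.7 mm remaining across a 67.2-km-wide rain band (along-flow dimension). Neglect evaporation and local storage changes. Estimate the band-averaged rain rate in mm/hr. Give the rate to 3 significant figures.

Column moisture flux per unit crosswind length is F = V × PW.
Inflow: F_in = 21 × 47.2 = 991.2 mm·m/s
Outflow: F_out = 9.55 × 34.7 = 331.385 mm·m/s
Steady-state rate R = (F_in − F_out)/L = (991.2 − 331.385) / 67200 m = 9.819e-03 mm/s.
R = 9.819e-03 × 3600 = 35.3 mm/hr.

R ≈ 35.3 mm/hr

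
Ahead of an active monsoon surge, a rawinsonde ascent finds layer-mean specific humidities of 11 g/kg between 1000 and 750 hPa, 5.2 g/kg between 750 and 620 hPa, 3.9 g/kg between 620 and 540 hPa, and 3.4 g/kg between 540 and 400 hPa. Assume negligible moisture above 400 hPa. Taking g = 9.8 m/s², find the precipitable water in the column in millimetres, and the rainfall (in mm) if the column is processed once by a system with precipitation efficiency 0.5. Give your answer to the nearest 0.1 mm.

PW ≈ 43.0 mm; rainfall ≈ 21.5 mm

Precipitable water is the column-integrated vapour mass per unit area: PW = (1/g) Σ q̄ Δp, with q in kg/kg and Δp in Pa (1 kg/m² of water = 1 mm).
Layer 1000–750 hPa: Δp = 250 hPa = 25000 Pa, q̄ = 0.011 kg/kg → 0.011 × 25000 / 9.8 = 28.06 mm
Layer 750–620 hPa: Δp = 130 hPa = 13000 Pa, q̄ = 0.0052 kg/kg → 0.0052 × 13000 / 9.8 = 6.90 mm
Layer 620–540 hPa: Δp = 80 hPa = 8000 Pa, q̄ = 0.0039 kg/kg → 0.0039 × 8000 / 9.8 = 3.18 mm
Layer 540–400 hPa: Δp = 140 hPa = 14000 Pa, q̄ = 0.0034 kg/kg → 0.0034 × 14000 / 9.8 = 4.86 mm
PW = 28.06 + 6.90 + 3.18 + 4.86 = 43.00 ≈ 43.0 mm.
Rainfall = ε × PW = 0.5 × 43.0 = 21.5 mm.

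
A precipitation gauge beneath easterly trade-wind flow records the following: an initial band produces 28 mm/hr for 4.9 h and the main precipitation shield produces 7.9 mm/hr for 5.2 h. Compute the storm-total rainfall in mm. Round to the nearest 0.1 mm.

Total = Σ Rᵢ Δtᵢ = 28 × 4.9 + 7.9 × 5.2
      = 137.2 + 41.08 = 178.3 mm.

total ≈ 178.3 mm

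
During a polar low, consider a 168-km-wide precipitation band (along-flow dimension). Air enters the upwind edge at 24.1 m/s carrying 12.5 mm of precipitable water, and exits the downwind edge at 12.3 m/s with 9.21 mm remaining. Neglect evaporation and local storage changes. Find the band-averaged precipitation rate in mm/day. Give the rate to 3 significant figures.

R ≈ 96.7 mm/day

Column moisture flux per unit crosswind length is F = V × PW.
Inflow: F_in = 24.1 × 12.5 = 301.25 mm·m/s
Outflow: F_out = 12.3 × 9.21 = 113.283 mm·m/s
Steady-state rate R = (F_in − F_out)/L = (301.25 − 113.283) / 168000 m = 1.119e-03 mm/s.
R = 1.119e-03 × 3600 × 24 = 96.7 mm/day.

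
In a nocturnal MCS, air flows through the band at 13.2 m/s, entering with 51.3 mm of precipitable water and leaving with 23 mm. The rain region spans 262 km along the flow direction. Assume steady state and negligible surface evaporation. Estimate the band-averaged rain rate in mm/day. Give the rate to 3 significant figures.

R ≈ 123 mm/day

Column moisture flux per unit crosswind length is F = V × PW.
Inflow: F_in = 13.2 × 51.3 = 677.16 mm·m/s
Outflow: F_out = 13.2 × 23 = 303.6 mm·m/s
Steady-state rate R = (F_in − F_out)/L = (677.16 − 303.6) / 262000 m = 1.426e-03 mm/s.
R = 1.426e-03 × 3600 × 24 = 123 mm/day.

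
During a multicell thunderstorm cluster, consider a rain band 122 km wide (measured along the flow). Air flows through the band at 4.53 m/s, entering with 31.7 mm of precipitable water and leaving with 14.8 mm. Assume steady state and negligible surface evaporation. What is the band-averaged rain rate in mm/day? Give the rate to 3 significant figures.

Column moisture flux per unit crosswind length is F = V × PW.
Inflow: F_in = 4.53 × 31.7 = 143.601 mm·m/s
Outflow: F_out = 4.53 × 14.8 = 67.044 mm·m/s
Steady-state rate R = (F_in − F_out)/L = (143.601 − 67.044) / 122000 m = 6.275e-04 mm/s.
R = 6.275e-04 × 3600 × 24 = 54.2 mm/day.

R ≈ 54.2 mm/day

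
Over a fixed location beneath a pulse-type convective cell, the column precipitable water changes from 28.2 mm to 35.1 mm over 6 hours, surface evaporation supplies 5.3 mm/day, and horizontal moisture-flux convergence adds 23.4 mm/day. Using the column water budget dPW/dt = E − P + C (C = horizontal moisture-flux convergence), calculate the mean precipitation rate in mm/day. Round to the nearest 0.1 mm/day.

dPW/dt = (35.1 − 28.2) mm / (6/24 day) = +27.600 mm/day.
P = E + C − dPW/dt = 5.3 + (23.4) − (+27.600) = 1.1 mm/day.

P ≈ 1.1 mm/day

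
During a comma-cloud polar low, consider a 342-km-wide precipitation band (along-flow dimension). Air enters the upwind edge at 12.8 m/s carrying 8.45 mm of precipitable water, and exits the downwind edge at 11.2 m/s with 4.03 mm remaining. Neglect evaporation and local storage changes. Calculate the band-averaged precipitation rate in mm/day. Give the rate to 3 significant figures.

R ≈ 15.9 mm/day

Column moisture flux per unit crosswind length is F = V × PW.
Inflow: F_in = 12.8 × 8.45 = 108.16 mm·m/s
Outflow: F_out = 11.2 × 4.03 = 45.136 mm·m/s
Steady-state rate R = (F_in − F_out)/L = (108.16 − 45.136) / 342000 m = 1.843e-04 mm/s.
R = 1.843e-04 × 3600 × 24 = 15.9 mm/day.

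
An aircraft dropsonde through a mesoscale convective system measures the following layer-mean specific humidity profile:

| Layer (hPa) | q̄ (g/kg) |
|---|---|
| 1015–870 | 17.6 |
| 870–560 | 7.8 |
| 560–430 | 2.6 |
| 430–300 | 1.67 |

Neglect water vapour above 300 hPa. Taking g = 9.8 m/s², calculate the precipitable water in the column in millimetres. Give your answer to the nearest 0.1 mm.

PW ≈ 56.4 mm

Precipitable water is the column-integrated vapour mass per unit area: PW = (1/g) Σ q̄ Δp, with q in kg/kg and Δp in Pa (1 kg/m² of water = 1 mm).
Layer 1015–870 hPa: Δp = 145 hPa = 14500 Pa, q̄ = 0.0176 kg/kg → 0.0176 × 14500 / 9.8 = 26.04 mm
Layer 870–560 hPa: Δp = 310 hPa = 31000 Pa, q̄ = 0.0078 kg/kg → 0.0078 × 31000 / 9.8 = 24.67 mm
Layer 560–430 hPa: Δp = 130 hPa = 13000 Pa, q̄ = 0.0026 kg/kg → 0.0026 × 13000 / 9.8 = 3.45 mm
Layer 430–300 hPa: Δp = 130 hPa = 13000 Pa, q̄ = 0.00167 kg/kg → 0.00167 × 13000 / 9.8 = 2.22 mm
PW = 26.04 + 24.67 + 3.45 + 2.22 = 56.38 ≈ 56.4 mm.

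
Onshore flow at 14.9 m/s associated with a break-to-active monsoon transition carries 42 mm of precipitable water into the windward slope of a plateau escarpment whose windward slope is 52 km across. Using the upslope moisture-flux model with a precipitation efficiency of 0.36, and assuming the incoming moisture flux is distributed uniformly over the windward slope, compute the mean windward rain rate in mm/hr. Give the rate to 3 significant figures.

R ≈ 15.6 mm/hr

Incoming column moisture flux per unit ridge length: F = V × PW = 14.9 × 42 = 625.8 mm·m/s.
Spread over the 52 km slope with efficiency ε = 0.36: R = ε·F/W = 0.36 × 625.8 / 52000 m = 4.332e-03 mm/s.
R = 4.332e-03 × 3600 = 15.6 mm/hr.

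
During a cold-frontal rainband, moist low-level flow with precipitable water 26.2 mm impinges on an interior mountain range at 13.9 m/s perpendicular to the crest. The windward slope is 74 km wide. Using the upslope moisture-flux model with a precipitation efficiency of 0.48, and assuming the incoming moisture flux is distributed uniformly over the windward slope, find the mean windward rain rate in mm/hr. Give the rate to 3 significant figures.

R ≈ 8.50 mm/hr

Incoming column moisture flux per unit ridge length: F = V × PW = 13.9 × 26.2 = 364.18 mm·m/s.
Spread over the 74 km slope with efficiency ε = 0.48: R = ε·F/W = 0.48 × 364.18 / 74000 m = 2.362e-03 mm/s.
R = 2.362e-03 × 3600 = 8.50 mm/hr.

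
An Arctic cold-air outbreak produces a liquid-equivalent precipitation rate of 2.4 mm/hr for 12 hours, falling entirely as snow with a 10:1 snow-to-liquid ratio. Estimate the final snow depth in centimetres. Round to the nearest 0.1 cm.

Liquid-equivalent depth = 2.4 × 12 = 28.8 mm.
Snow depth = 28.8 mm × 10 = 288 mm = 28.8 cm.

snow depth ≈ 28.8 cm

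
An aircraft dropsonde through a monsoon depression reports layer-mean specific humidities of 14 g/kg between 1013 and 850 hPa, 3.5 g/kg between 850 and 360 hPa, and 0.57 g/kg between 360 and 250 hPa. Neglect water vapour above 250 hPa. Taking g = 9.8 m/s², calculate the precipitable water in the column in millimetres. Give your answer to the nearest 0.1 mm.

PW ≈ 41.4 mm

Precipitable water is the column-integrated vapour mass per unit area: PW = (1/g) Σ q̄ Δp, with q in kg/kg and Δp in Pa (1 kg/m² of water = 1 mm).
Layer 1013–850 hPa: Δp = 163 hPa = 16300 Pa, q̄ = 0.014 kg/kg → 0.014 × 16300 / 9.8 = 23.29 mm
Layer 850–360 hPa: Δp = 490 hPa = 49000 Pa, q̄ = 0.0035 kg/kg → 0.0035 × 49000 / 9.8 = 17.50 mm
Layer 360–250 hPa: Δp = 110 hPa = 11000 Pa, q̄ = 0.00057 kg/kg → 0.00057 × 11000 / 9.8 = 0.64 mm
PW = 23.29 + 17.50 + 0.64 = 41.43 ≈ 41.4 mm.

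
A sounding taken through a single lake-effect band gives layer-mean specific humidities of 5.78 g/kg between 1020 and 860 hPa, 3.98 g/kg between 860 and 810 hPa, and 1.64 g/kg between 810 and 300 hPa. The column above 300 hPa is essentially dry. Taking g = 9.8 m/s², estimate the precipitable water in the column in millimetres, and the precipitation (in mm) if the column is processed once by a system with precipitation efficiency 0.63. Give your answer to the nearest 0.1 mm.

PW ≈ 20.0 mm; precipitation ≈ 12.6 mm

Precipitable water is the column-integrated vapour mass per unit area: PW = (1/g) Σ q̄ Δp, with q in kg/kg and Δp in Pa (1 kg/m² of water = 1 mm).
Layer 1020–860 hPa: Δp = 160 hPa = 16000 Pa, q̄ = 0.00578 kg/kg → 0.00578 × 16000 / 9.8 = 9.44 mm
Layer 860–810 hPa: Δp = 50 hPa = 5000 Pa, q̄ = 0.00398 kg/kg → 0.00398 × 5000 / 9.8 = 2.03 mm
Layer 810–300 hPa: Δp = 510 hPa = 51000 Pa, q̄ = 0.00164 kg/kg → 0.00164 × 51000 / 9.8 = 8.53 mm
PW = 9.44 + 2.03 + 8.53 = 20.00 ≈ 20.0 mm.
Precipitation = ε × PW = 0.63 × 20.0 = 12.6 mm.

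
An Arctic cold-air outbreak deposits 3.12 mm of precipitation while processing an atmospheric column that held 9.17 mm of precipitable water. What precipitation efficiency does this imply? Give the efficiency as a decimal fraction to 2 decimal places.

ε = precipitation / PW = 3.12 / 9.17 = 0.34.

ε ≈ 0.34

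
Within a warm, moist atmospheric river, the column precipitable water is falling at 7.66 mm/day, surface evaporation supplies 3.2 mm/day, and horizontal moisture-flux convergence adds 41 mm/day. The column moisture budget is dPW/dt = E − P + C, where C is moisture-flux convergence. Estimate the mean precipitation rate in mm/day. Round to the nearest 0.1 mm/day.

P ≈ 51.9 mm/day

dPW/dt = -7.66 mm/day.
P = E + C − dPW/dt = 3.2 + (41) − (-7.66) = 51.9 mm/day.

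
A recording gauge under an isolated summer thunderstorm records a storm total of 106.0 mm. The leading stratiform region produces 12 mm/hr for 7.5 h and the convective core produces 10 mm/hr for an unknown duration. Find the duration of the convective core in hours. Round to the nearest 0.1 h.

Known phases: 12 × 7.5 = 90 mm.
Remaining depth = 106.0 − 90 = 16 mm.
Duration = 16 / 10 = 1.6 h.

duration ≈ 1.6 h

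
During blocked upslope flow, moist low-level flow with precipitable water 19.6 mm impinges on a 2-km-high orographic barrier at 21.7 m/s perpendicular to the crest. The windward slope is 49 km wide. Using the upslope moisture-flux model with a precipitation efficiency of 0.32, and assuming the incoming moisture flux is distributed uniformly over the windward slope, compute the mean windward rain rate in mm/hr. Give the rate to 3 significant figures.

R ≈ 10.0 mm/hr

Incoming column moisture flux per unit ridge length: F = V × PW = 21.7 × 19.6 = 425.32 mm·m/s.
Spread over the 49 km slope with efficiency ε = 0.32: R = ε·F/W = 0.32 × 425.32 / 49000 m = 2.778e-03 mm/s.
R = 2.778e-03 × 3600 = 10.0 mm/hr.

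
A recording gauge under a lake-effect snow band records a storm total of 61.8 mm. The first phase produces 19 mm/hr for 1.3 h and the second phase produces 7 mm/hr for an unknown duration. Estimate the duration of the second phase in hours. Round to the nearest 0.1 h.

duration ≈ 5.3 h

Known phases: 19 × 1.3 = 24.7 mm.
Remaining depth = 61.8 − 24.7 = 37.1 mm.
Duration = 37.1 / 7 = 5.3 h.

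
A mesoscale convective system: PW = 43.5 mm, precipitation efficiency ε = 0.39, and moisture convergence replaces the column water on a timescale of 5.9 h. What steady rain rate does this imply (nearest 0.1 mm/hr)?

Each overturning extracts ε × PW = 0.39 × 43.5 = 16.965 mm.
Rate = ε·PW / τ = 16.965 / 5.9 h = 2.9 mm/hr.

R ≈ 2.9 mm/hr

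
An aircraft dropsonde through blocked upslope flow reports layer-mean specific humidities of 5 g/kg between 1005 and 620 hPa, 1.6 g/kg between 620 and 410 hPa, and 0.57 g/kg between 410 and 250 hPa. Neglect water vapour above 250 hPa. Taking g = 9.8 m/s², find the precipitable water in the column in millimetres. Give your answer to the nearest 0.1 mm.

Precipitable water is the column-integrated vapour mass per unit area: PW = (1/g) Σ q̄ Δp, with q in kg/kg and Δp in Pa (1 kg/m² of water = 1 mm).
Layer 1005–620 hPa: Δp = 385 hPa = 38500 Pa, q̄ = 0.005 kg/kg → 0.005 × 38500 / 9.8 = 19.64 mm
Layer 620–410 hPa: Δp = 210 hPa = 21000 Pa, q̄ = 0.0016 kg/kg → 0.0016 × 21000 / 9.8 = 3.43 mm
Layer 410–250 hPa: Δp = 160 hPa = 16000 Pa, q̄ = 0.00057 kg/kg → 0.00057 × 16000 / 9.8 = 0.93 mm
PW = 19.64 + 3.43 + 0.93 = 24.00 ≈ 24.0 mm.

PW ≈ 24.0 mm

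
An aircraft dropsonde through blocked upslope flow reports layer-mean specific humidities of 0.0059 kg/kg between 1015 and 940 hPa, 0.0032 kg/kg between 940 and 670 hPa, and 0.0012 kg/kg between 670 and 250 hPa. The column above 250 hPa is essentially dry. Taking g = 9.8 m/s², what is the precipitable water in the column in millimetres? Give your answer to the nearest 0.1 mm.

Precipitable water is the column-integrated vapour mass per unit area: PW = (1/g) Σ q̄ Δp, with q in kg/kg and Δp in Pa (1 kg/m² of water = 1 mm).
Layer 1015–940 hPa: Δp = 75 hPa = 7500 Pa, q̄ = 0.0059 kg/kg → 0.0059 × 7500 / 9.8 = 4.52 mm
Layer 940–670 hPa: Δp = 270 hPa = 27000 Pa, q̄ = 0.0032 kg/kg → 0.0032 × 27000 / 9.8 = 8.82 mm
Layer 670–250 hPa: Δp = 420 hPa = 42000 Pa, q̄ = 0.0012 kg/kg → 0.0012 × 42000 / 9.8 = 5.14 mm
PW = 4.52 + 8.82 + 5.14 = 18.48 ≈ 18.5 mm.

PW ≈ 18.5 mm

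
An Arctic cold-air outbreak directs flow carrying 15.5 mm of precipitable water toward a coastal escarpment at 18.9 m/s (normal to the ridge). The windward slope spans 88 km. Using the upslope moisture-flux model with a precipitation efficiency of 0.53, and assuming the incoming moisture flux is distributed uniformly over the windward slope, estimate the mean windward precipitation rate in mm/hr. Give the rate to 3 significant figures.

Incoming column moisture flux per unit ridge length: F = V × PW = 18.9 × 15.5 = 292.95 mm·m/s.
Spread over the 88 km slope with efficiency ε = 0.53: R = ε·F/W = 0.53 × 292.95 / 88000 m = 1.764e-03 mm/s.
R = 1.764e-03 × 3600 = 6.35 mm/hr.

R ≈ 6.35 mm/hr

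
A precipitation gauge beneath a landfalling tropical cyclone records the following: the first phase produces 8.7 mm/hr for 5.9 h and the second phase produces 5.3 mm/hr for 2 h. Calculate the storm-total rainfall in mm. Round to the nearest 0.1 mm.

Total = Σ Rᵢ Δtᵢ = 8.7 × 5.9 + 5.3 × 2
      = 51.33 + 10.6 = 61.9 mm.

total ≈ 61.9 mm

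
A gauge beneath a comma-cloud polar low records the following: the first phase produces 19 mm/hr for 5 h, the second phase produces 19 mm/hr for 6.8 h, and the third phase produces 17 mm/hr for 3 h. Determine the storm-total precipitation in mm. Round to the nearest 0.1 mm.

Total = Σ Rᵢ Δtᵢ = 19 × 5 + 19 × 6.8 + 17 × 3
      = 95 + 129.2 + 51 = 275.2 mm.

total ≈ 275.2 mm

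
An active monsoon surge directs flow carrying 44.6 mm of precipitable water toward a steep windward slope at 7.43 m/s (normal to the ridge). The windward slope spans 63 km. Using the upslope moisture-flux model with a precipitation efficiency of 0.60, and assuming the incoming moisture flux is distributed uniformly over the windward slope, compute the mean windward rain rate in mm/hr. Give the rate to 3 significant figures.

Incoming column moisture flux per unit ridge length: F = V × PW = 7.43 × 44.6 = 331.378 mm·m/s.
Spread over the 63 km slope with efficiency ε = 0.60: R = ε·F/W = 0.60 × 331.378 / 63000 m = 3.156e-03 mm/s.
R = 3.156e-03 × 3600 = 11.4 mm/hr.

R ≈ 11.4 mm/hr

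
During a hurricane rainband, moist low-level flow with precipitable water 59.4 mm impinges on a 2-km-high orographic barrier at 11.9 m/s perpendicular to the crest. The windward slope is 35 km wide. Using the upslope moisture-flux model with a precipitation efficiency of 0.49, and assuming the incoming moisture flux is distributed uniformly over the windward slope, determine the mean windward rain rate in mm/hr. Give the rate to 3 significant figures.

R ≈ 35.6 mm/hr

Incoming column moisture flux per unit ridge length: F = V × PW = 11.9 × 59.4 = 706.86 mm·m/s.
Spread over the 35 km slope with efficiency ε = 0.49: R = ε·F/W = 0.49 × 706.86 / 35000 m = 9.896e-03 mm/s.
R = 9.896e-03 × 3600 = 35.6 mm/hr.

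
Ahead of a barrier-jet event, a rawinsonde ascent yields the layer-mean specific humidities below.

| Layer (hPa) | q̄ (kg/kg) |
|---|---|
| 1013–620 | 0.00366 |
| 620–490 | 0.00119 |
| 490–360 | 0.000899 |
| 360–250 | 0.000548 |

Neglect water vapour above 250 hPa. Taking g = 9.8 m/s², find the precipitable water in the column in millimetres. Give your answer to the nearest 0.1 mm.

Precipitable water is the column-integrated vapour mass per unit area: PW = (1/g) Σ q̄ Δp, with q in kg/kg and Δp in Pa (1 kg/m² of water = 1 mm).
Layer 1013–620 hPa: Δp = 393 hPa = 39300 Pa, q̄ = 0.00366 kg/kg → 0.00366 × 39300 / 9.8 = 14.68 mm
Layer 620–490 hPa: Δp = 130 hPa = 13000 Pa, q̄ = 0.00119 kg/kg → 0.00119 × 13000 / 9.8 = 1.58 mm
Layer 490–360 hPa: Δp = 130 hPa = 13000 Pa, q̄ = 0.000899 kg/kg → 0.000899 × 13000 / 9.8 = 1.19 mm
Layer 360–250 hPa: Δp = 110 hPa = 11000 Pa, q̄ = 0.000548 kg/kg → 0.000548 × 11000 / 9.8 = 0.62 mm
PW = 14.68 + 1.58 + 1.19 + 0.62 = 18.07 ≈ 18.1 mm.

PW ≈ 18.1 mm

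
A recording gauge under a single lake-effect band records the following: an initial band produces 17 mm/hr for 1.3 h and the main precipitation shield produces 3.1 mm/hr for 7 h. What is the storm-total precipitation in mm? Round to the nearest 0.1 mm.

total ≈ 43.8 mm

Total = Σ Rᵢ Δtᵢ = 17 × 1.3 + 3.1 × 7
      = 22.1 + 21.7 = 43.8 mm.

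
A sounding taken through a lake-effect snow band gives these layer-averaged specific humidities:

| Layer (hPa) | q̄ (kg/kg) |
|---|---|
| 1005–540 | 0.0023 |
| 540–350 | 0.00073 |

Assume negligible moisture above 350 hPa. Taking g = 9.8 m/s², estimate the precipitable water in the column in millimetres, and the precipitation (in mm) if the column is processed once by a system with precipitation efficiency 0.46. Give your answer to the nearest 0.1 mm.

Precipitable water is the column-integrated vapour mass per unit area: PW = (1/g) Σ q̄ Δp, with q in kg/kg and Δp in Pa (1 kg/m² of water = 1 mm).
Layer 1005–540 hPa: Δp = 465 hPa = 46500 Pa, q̄ = 0.0023 kg/kg → 0.0023 × 46500 / 9.8 = 10.91 mm
Layer 540–350 hPa: Δp = 190 hPa = 19000 Pa, q̄ = 0.00073 kg/kg → 0.00073 × 19000 / 9.8 = 1.42 mm
PW = 10.91 + 1.42 = 12.33 ≈ 12.3 mm.
Precipitation = ε × PW = 0.46 × 12.3 = 5.7 mm.

PW ≈ 12.3 mm; precipitation ≈ 5.7 mm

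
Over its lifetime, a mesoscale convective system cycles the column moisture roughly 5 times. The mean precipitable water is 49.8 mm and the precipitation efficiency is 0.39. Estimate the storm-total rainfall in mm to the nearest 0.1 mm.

Each cycle deposits ε × PW = 0.39 × 49.8 = 19.422 mm.
Over 5 cycles: 5 × 19.422 = 97.1 mm.

rainfall ≈ 97.1 mm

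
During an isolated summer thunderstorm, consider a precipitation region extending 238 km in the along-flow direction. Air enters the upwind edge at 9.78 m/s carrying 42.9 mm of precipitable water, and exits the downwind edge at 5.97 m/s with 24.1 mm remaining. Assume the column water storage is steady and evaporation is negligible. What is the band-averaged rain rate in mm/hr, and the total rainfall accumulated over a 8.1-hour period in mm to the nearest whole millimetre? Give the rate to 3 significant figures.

Column moisture flux per unit crosswind length is F = V × PW.
Inflow: F_in = 9.78 × 42.9 = 419.562 mm·m/s
Outflow: F_out = 5.97 × 24.1 = 143.877 mm·m/s
Steady-state rate R = (F_in − F_out)/L = (419.562 − 143.877) / 238000 m = 1.158e-03 mm/s.
R = 1.158e-03 × 3600 = 4.17 mm/hr.
Over 8.1 h: total = 4.17 × 8.1 = 33.777 ≈ 34 mm.

R ≈ 4.17 mm/hr; total ≈ 34 mm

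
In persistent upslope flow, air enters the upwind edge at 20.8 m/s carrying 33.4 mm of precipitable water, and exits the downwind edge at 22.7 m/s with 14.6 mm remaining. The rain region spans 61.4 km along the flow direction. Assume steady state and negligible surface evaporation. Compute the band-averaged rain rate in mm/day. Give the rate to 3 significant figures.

R ≈ 511 mm/day

Column moisture flux per unit crosswind length is F = V × PW.
Inflow: F_in = 20.8 × 33.4 = 694.72 mm·m/s
Outflow: F_out = 22.7 × 14.6 = 331.42 mm·m/s
Steady-state rate R = (F_in − F_out)/L = (694.72 − 331.42) / 61400 m = 5.917e-03 mm/s.
R = 5.917e-03 × 3600 × 24 = 511 mm/day.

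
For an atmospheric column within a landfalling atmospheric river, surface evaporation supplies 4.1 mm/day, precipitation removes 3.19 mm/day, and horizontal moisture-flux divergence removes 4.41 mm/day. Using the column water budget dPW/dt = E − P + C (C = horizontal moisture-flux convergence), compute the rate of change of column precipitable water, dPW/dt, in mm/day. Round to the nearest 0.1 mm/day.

dPW/dt = E − P + C = 4.1 − 3.19 + (-4.41) = -3.5 mm/day.

dPW/dt ≈ -3.5 mm/day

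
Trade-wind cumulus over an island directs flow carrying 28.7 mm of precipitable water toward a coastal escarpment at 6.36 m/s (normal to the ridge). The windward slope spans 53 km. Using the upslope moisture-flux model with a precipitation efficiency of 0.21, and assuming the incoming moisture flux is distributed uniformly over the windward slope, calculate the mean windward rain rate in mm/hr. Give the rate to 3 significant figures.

R ≈ 2.60 mm/hr

Incoming column moisture flux per unit ridge length: F = V × PW = 6.36 × 28.7 = 182.532 mm·m/s.
Spread over the 53 km slope with efficiency ε = 0.21: R = ε·F/W = 0.21 × 182.532 / 53000 m = 7.232e-04 mm/s.
R = 7.232e-04 × 3600 = 2.60 mm/hr.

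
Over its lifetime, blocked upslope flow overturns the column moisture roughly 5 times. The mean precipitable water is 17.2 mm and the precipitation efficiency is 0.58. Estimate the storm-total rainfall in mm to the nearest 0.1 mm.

Each cycle deposits ε × PW = 0.58 × 17.2 = 9.976 mm.
Over 5 cycles: 5 × 9.976 = 49.9 mm.

rainfall ≈ 49.9 mm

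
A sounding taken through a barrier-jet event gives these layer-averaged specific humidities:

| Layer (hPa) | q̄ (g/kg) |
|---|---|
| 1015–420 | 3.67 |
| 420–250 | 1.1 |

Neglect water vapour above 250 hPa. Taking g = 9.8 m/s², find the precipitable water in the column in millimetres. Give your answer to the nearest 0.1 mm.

PW ≈ 24.2 mm

Precipitable water is the column-integrated vapour mass per unit area: PW = (1/g) Σ q̄ Δp, with q in kg/kg and Δp in Pa (1 kg/m² of water = 1 mm).
Layer 1015–420 hPa: Δp = 595 hPa = 59500 Pa, q̄ = 0.00367 kg/kg → 0.00367 × 59500 / 9.8 = 22.28 mm
Layer 420–250 hPa: Δp = 170 hPa = 17000 Pa, q̄ = 0.0011 kg/kg → 0.0011 × 17000 / 9.8 = 1.91 mm
PW = 22.28 + 1.91 = 24.19 ≈ 24.2 mm.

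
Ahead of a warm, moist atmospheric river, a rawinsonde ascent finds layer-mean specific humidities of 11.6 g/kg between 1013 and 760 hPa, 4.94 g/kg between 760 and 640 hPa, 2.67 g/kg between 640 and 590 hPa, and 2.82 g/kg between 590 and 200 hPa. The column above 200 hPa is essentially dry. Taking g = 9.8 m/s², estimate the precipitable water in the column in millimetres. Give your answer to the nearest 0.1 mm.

Precipitable water is the column-integrated vapour mass per unit area: PW = (1/g) Σ q̄ Δp, with q in kg/kg and Δp in Pa (1 kg/m² of water = 1 mm).
Layer 1013–760 hPa: Δp = 253 hPa = 25300 Pa, q̄ = 0.0116 kg/kg → 0.0116 × 25300 / 9.8 = 29.95 mm
Layer 760–640 hPa: Δp = 120 hPa = 12000 Pa, q̄ = 0.00494 kg/kg → 0.00494 × 12000 / 9.8 = 6.05 mm
Layer 640–590 hPa: Δp = 50 hPa = 5000 Pa, q̄ = 0.00267 kg/kg → 0.00267 × 5000 / 9.8 = 1.36 mm
Layer 590–200 hPa: Δp = 390 hPa = 39000 Pa, q̄ = 0.00282 kg/kg → 0.00282 × 39000 / 9.8 = 11.22 mm
PW = 29.95 + 6.05 + 1.36 + 11.22 = 48.58 ≈ 48.6 mm.

PW ≈ 48.6 mm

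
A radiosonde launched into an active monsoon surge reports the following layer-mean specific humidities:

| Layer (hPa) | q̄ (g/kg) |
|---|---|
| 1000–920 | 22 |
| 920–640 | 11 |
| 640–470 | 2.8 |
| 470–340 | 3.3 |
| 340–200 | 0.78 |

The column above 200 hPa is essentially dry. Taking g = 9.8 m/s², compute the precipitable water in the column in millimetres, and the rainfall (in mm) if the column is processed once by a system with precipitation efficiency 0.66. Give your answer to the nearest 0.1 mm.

Precipitable water is the column-integrated vapour mass per unit area: PW = (1/g) Σ q̄ Δp, with q in kg/kg and Δp in Pa (1 kg/m² of water = 1 mm).
Layer 1000–920 hPa: Δp = 80 hPa = 8000 Pa, q̄ = 0.022 kg/kg → 0.022 × 8000 / 9.8 = 17.96 mm
Layer 920–640 hPa: Δp = 280 hPa = 28000 Pa, q̄ = 0.011 kg/kg → 0.011 × 28000 / 9.8 = 31.43 mm
Layer 640–470 hPa: Δp = 170 hPa = 17000 Pa, q̄ = 0.0028 kg/kg → 0.0028 × 17000 / 9.8 = 4.86 mm
Layer 470–340 hPa: Δp = 130 hPa = 13000 Pa, q̄ = 0.0033 kg/kg → 0.0033 × 13000 / 9.8 = 4.38 mm
Layer 340–200 hPa: Δp = 140 hPa = 14000 Pa, q̄ = 0.00078 kg/kg → 0.00078 × 14000 / 9.8 = 1.11 mm
PW = 17.96 + 31.43 + 4.86 + 4.38 + 1.11 = 59.74 ≈ 59.7 mm.
Rainfall = ε × PW = 0.66 × 59.7 = 39.4 mm.

PW ≈ 59.7 mm; rainfall ≈ 39.4 mm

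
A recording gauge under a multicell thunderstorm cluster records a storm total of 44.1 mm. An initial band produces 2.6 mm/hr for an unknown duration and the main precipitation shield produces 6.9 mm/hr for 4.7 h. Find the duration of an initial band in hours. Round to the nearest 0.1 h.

duration ≈ 4.5 h

Known phases: 6.9 × 4.7 = 32.43 mm.
Remaining depth = 44.1 − 32.43 = 11.67 mm.
Duration = 11.67 / 2.6 = 4.5 h.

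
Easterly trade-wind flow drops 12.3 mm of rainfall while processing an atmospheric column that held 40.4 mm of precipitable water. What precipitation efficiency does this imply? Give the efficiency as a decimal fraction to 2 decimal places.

ε ≈ 0.30

ε = rainfall / PW = 12.3 / 40.4 = 0.30.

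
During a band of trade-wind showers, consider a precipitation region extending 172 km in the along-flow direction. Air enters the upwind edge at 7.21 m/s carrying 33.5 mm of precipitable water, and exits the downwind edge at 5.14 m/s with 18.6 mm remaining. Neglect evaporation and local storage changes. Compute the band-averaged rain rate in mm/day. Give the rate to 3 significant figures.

Column moisture flux per unit crosswind length is F = V × PW.
Inflow: F_in = 7.21 × 33.5 = 241.535 mm·m/s
Outflow: F_out = 5.14 × 18.6 = 95.604 mm·m/s
Steady-state rate R = (F_in − F_out)/L = (241.535 − 95.604) / 172000 m = 8.484e-04 mm/s.
R = 8.484e-04 × 3600 × 24 = 73.3 mm/day.

R ≈ 73.3 mm/day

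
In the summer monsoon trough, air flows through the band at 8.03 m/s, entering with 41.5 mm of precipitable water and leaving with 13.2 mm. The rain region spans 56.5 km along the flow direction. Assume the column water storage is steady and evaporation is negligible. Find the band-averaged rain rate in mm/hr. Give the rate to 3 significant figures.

Column moisture flux per unit crosswind length is F = V × PW.
Inflow: F_in = 8.03 × 41.5 = 333.245 mm·m/s
Outflow: F_out = 8.03 × 13.2 = 105.996 mm·m/s
Steady-state rate R = (F_in − F_out)/L = (333.245 − 105.996) / 56500 m = 4.022e-03 mm/s.
R = 4.022e-03 × 3600 = 14.5 mm/hr.

R ≈ 14.5 mm/hr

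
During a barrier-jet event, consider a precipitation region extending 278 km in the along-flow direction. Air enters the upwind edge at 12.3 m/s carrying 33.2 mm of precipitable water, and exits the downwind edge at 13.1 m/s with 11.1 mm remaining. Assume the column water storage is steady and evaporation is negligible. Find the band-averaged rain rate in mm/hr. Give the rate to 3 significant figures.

R ≈ 3.41 mm/hr

Column moisture flux per unit crosswind length is F = V × PW.
Inflow: F_in = 12.3 × 33.2 = 408.36 mm·m/s
Outflow: F_out = 13.1 × 11.1 = 145.41 mm·m/s
Steady-state rate R = (F_in − F_out)/L = (408.36 − 145.41) / 278000 m = 9.459e-04 mm/s.
R = 9.459e-04 × 3600 = 3.41 mm/hr.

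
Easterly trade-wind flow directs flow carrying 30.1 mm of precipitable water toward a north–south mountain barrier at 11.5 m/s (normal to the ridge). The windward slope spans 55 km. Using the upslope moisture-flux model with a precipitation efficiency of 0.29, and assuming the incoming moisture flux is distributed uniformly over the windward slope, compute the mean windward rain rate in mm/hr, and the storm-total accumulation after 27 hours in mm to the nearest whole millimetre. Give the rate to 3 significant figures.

R ≈ 6.57 mm/hr; total ≈ 177 mm

Incoming column moisture flux per unit ridge length: F = V × PW = 11.5 × 30.1 = 346.15 mm·m/s.
Spread over the 55 km slope with efficiency ε = 0.29: R = ε·F/W = 0.29 × 346.15 / 55000 m = 1.825e-03 mm/s.
R = 1.825e-03 × 3600 = 6.57 mm/hr.
Over 27 h: total = 6.57 × 27 = 177.39 ≈ 177 mm.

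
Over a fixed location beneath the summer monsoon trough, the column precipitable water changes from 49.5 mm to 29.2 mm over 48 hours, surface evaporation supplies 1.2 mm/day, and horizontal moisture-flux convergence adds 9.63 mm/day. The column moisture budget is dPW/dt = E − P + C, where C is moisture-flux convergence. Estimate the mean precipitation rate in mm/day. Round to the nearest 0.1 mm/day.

dPW/dt = (29.2 − 49.5) mm / (48/24 day) = -10.150 mm/day.
P = E + C − dPW/dt = 1.2 + (9.63) − (-10.150) = 21.0 mm/day.

P ≈ 21.0 mm/day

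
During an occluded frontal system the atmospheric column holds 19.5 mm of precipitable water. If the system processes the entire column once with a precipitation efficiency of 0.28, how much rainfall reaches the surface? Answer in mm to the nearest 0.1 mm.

rainfall ≈ 5.5 mm

Rainfall = ε × PW = 0.28 × 19.5 = 5.5 mm.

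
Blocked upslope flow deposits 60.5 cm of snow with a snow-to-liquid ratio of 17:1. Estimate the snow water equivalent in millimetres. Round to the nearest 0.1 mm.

SWE ≈ 35.6 mm

SWE = snow depth / ratio = 60.5 cm / 17 = 3.559 cm = 35.6 mm.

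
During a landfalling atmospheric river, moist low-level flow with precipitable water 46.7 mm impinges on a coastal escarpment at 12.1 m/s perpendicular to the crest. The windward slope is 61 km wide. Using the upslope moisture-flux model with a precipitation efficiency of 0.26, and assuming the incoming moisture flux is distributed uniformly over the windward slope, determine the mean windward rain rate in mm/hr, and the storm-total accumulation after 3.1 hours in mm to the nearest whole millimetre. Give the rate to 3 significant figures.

R ≈ 8.67 mm/hr; total ≈ 27 mm

Incoming column moisture flux per unit ridge length: F = V × PW = 12.1 × 46.7 = 565.07 mm·m/s.
Spread over the 61 km slope with efficiency ε = 0.26: R = ε·F/W = 0.26 × 565.07 / 61000 m = 2.408e-03 mm/s.
R = 2.408e-03 × 3600 = 8.67 mm/hr.
Over 3.1 h: total = 8.67 × 3.1 = 26.877 ≈ 27 mm.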